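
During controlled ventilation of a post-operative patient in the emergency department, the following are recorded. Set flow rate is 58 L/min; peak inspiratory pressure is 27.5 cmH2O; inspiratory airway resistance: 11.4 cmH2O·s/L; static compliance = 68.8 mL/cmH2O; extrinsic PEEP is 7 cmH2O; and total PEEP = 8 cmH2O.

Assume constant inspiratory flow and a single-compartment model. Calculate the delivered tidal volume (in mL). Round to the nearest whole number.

Flow: 58 L/min ÷ 60 = 0.9667 L/s.
Total PEEP = 8 cmH2O (set 7 + intrinsic 1); this is the baseline alveolar pressure.
Equation of motion (constant flow): PIP = Vt/C + R·V̇ + PEEP.
Vt/C = PIP − R·V̇ − PEEP = 27.5 − 11.02 − 8 = 8.48 cmH2O.
Vt = C × 8.48 = 68.8 × 8.48 = 583.42 mL.

583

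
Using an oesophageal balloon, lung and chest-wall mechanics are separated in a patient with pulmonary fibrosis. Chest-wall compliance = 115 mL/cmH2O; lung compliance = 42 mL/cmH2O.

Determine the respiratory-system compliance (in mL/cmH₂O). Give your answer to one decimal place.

30.8

Lung and chest wall are elastances in series: 1/Crs = 1/CL + 1/Ccw.
1/Crs = 1/42 + 1/115 = 0.03251.
Crs = 30.76 mL/cmH2O.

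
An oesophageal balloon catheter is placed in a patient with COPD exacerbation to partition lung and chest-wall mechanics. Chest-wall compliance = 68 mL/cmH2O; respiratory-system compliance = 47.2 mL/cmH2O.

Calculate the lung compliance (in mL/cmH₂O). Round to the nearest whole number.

154

1/CL = 1/Crs − 1/Ccw.
1/CL = 1/47.2 − 1/68 = 0.006481.
CL = 154.3 mL/cmH2O.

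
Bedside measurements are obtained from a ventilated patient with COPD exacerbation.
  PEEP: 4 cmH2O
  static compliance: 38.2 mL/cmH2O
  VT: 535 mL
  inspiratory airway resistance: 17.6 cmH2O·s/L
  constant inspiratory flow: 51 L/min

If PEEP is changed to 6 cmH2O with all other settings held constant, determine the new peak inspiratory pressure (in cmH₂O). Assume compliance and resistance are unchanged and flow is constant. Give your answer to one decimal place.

35.0

Flow: 51 L/min ÷ 60 = 0.85 L/s.
PIP = Vt/C + R·V̇ + PEEP (constant-flow equation of motion).
Only the baseline term changes: ΔPIP = ΔPEEP = 6 − 4 = 2.0 cmH2O.
Original PIP = 535/38.2 + 17.6×0.85 + 4 = 32.965 cmH2O; new PIP = 32.965 + (2.0) = 34.965 cmH2O.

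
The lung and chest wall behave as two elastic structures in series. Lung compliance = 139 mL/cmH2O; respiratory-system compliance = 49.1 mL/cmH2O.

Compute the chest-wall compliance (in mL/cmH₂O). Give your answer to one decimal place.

75.9

1/Ccw = 1/Crs − 1/CL.
1/Ccw = 1/49.1 − 1/139 = 0.01317.
Ccw = 75.93 mL/cmH2O.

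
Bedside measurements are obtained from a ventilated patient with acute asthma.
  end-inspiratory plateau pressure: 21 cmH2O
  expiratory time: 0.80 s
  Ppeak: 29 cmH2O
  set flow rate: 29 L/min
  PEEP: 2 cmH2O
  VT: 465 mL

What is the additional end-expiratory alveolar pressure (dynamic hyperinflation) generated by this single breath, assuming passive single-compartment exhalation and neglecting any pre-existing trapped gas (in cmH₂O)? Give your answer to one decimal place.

2.6

Flow: 29 L/min ÷ 60 = 0.4833 L/s.
R = (PIP − Pplat)/V̇ = (29 − 21) / 0.4833 = 8.0/0.4833 = 16.553 cmH2O·s/L.
C = Vt/(Pplat − PEEP) = 465.0 / (21 − 2) = 465.0/19.0 = 24.474 mL/cmH2O.
τ = R × C = 16.553 × 0.02447 L/cmH2O = 0.4051 s.
Fraction remaining = e^(−Te/τ) = e^(−0.80/0.4051) = 0.1388; trapped volume = 465.0 × 0.1388 = 64.542 mL.
Additional alveolar pressure from trapping ≈ V_trapped / C = 64.542 / 24.474 = 2.637 cmH2O.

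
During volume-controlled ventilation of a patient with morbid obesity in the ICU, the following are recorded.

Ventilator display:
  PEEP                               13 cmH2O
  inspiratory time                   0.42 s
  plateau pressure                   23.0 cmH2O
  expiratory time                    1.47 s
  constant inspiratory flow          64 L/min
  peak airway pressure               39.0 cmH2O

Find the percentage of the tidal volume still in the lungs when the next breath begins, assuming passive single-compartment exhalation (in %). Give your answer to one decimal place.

11.2

Flow: 64 L/min ÷ 60 = 1.0667 L/s.
Vt = flow × Ti = 1.0667 L/s × 0.42 s × 1000 mL/L = 448.01 mL.
R = (PIP − Pplat)/V̇ = (39.0 − 23.0) / 1.0667 = 16.0/1.0667 = 15.0 cmH2O·s/L.
C = Vt/(Pplat − PEEP) = 448.01 / (23.0 − 13) = 448.01/10.0 = 44.801 mL/cmH2O.
τ = R × C = 15.0 × 0.0448 L/cmH2O = 0.672 s.
Fraction remaining at end-expiration = e^(−Te/τ) = e^(−1.47/0.672) = 0.1122 → 11.22%.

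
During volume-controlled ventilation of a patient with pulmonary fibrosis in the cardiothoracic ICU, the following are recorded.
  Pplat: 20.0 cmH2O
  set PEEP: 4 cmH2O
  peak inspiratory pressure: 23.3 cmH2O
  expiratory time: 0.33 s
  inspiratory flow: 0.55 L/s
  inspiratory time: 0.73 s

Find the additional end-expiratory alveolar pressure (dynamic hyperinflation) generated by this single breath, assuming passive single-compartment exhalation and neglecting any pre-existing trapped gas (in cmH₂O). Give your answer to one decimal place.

1.8

Vt = flow × Ti = 0.55 L/s × 0.73 s × 1000 mL/L = 401.5 mL.
R = (PIP − Pplat)/V̇ = (23.3 − 20.0) / 0.55 = 3.3/0.55 = 6.0 cmH2O·s/L.
C = Vt/(Pplat − PEEP) = 401.5 / (20.0 − 4) = 401.5/16.0 = 25.094 mL/cmH2O.
τ = R × C = 6.0 × 0.02509 L/cmH2O = 0.1505 s.
Fraction remaining = e^(−Te/τ) = e^(−0.33/0.1505) = 0.1116; trapped volume = 401.5 × 0.1116 = 44.807 mL.
Additional alveolar pressure from trapping ≈ V_trapped / C = 44.807 / 25.094 = 1.786 cmH2O.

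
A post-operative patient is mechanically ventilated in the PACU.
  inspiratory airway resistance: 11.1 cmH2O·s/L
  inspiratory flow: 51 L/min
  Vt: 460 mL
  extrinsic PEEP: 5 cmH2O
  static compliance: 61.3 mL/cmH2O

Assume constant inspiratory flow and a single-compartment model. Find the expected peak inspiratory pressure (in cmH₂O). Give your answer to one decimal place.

21.9

Flow: 51 L/min ÷ 60 = 0.85 L/s.
Equation of motion (constant flow): PIP = Vt/C + R·V̇ + PEEP.
PIP = 460/61.3 + 11.1×0.85 + 5 = 7.504 + 9.435 + 5 = 21.939 cmH2O.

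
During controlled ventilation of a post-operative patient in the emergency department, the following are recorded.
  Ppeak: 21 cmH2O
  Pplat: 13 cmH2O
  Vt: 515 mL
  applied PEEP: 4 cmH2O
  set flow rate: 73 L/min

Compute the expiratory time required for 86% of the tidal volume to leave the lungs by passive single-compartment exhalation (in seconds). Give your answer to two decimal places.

0.74

Flow: 73 L/min ÷ 60 = 1.2167 L/s.
R = (PIP − Pplat)/V̇ = (21 − 13) / 1.2167 = 8.0/1.2167 = 6.575 cmH2O·s/L.
C = Vt/(Pplat − PEEP) = 515.0 / (13 − 4) = 515.0/9.0 = 57.222 mL/cmH2O.
τ = R × C = 6.575 × 0.05722 L/cmH2O = 0.3762 s.
t = −τ·ln(1 − 0.86) = −0.3762·ln(0.14) = 0.7397 s.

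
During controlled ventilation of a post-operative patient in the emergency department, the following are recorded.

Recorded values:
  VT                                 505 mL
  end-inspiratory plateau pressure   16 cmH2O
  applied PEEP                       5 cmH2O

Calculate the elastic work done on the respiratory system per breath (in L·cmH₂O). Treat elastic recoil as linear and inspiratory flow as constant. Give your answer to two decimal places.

2.78

Elastic work ≈ ½ × (Pplat − PEEP) × Vt = 0.5 × (16 − 5) × 0.505 L = 0.5 × 11.0 × 0.505 = 2.778 L·cmH2O.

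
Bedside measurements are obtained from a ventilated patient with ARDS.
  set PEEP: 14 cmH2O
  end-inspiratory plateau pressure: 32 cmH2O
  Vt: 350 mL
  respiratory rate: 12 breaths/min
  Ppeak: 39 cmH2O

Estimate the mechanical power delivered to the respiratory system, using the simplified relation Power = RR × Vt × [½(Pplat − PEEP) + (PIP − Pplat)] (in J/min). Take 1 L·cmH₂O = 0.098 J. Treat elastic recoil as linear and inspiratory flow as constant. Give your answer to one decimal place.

6.6

Per-breath work = Vt × [½(Pplat−PEEP) + (PIP−Pplat)] = 0.350 × [0.5×18.0 + 7.0] = 0.350 × 16.0 = 5.6 L·cmH2O.
Power = 12 × 5.6 = 67.2 L·cmH2O/min.
× 0.098 J/(L·cmH2O) → 6.586 J/min.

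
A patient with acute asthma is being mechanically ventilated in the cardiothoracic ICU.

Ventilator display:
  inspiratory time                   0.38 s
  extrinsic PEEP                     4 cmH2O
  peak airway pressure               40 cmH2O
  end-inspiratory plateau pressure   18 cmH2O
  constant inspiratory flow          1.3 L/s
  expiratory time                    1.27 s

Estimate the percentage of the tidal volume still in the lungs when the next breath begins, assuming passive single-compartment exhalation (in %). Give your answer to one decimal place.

11.9

Vt = flow × Ti = 1.3 L/s × 0.38 s × 1000 mL/L = 494.0 mL.
R = (PIP − Pplat)/V̇ = (40 − 18) / 1.3 = 22.0/1.3 = 16.923 cmH2O·s/L.
C = Vt/(Pplat − PEEP) = 494.0 / (18 − 4) = 494.0/14.0 = 35.286 mL/cmH2O.
τ = R × C = 16.923 × 0.03529 L/cmH2O = 0.5972 s.
Fraction remaining at end-expiration = e^(−Te/τ) = e^(−1.27/0.5972) = 0.1192 → 11.92%.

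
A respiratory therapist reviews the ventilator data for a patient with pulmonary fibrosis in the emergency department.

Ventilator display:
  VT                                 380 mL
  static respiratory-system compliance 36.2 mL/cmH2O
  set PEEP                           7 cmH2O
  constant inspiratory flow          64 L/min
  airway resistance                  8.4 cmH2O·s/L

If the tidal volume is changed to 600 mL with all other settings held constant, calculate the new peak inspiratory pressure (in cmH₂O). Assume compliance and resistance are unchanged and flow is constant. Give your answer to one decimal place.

Flow: 64 L/min ÷ 60 = 1.0667 L/s.
PIP = Vt/C + R·V̇ + PEEP (constant-flow equation of motion).
Only the elastic term changes: ΔPIP = ΔVt / C = (600 − 380) / 36.2 = 6.077 cmH2O.
Original PIP = 380/36.2 + 8.4×1.0667 + 7 = 26.458 cmH2O; new PIP = 26.458 + (6.077) = 32.535 cmH2O.

32.5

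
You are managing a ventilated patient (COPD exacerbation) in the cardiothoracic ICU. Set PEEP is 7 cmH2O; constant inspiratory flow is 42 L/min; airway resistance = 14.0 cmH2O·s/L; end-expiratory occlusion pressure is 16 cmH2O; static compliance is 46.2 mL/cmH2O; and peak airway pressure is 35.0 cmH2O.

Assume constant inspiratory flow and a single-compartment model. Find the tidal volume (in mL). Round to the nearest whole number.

425

Flow: 42 L/min ÷ 60 = 0.7 L/s.
Total PEEP = 16 cmH2O (set 7 + intrinsic 9); this is the baseline alveolar pressure.
Equation of motion (constant flow): PIP = Vt/C + R·V̇ + PEEP.
Vt/C = PIP − R·V̇ − PEEP = 35.0 − 9.8 − 16 = 9.2 cmH2O.
Vt = C × 9.2 = 46.2 × 9.2 = 425.04 mL.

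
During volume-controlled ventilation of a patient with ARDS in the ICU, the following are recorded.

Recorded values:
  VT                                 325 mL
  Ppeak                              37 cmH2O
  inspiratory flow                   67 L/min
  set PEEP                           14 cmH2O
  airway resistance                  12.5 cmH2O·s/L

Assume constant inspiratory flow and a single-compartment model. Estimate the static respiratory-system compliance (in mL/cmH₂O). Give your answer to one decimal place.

Flow: 67 L/min ÷ 60 = 1.1167 L/s.
Equation of motion (constant flow): PIP = Vt/C + R·V̇ + PEEP.
Vt/C = PIP − R·V̇ − PEEP = 37 − 12.5×1.1167 − 14 = 37 − 13.959 − 14 = 9.041 cmH2O.
C = Vt / 9.041 = 325 / 9.041 = 35.947 mL/cmH2O.

35.9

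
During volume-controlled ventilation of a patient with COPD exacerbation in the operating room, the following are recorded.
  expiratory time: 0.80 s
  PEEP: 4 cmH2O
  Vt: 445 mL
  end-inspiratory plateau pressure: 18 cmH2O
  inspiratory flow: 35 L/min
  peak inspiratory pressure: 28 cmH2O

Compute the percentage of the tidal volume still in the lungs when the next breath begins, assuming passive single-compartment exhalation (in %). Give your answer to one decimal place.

Flow: 35 L/min ÷ 60 = 0.5833 L/s.
R = (PIP − Pplat)/V̇ = (28 − 18) / 0.5833 = 10.0/0.5833 = 17.144 cmH2O·s/L.
C = Vt/(Pplat − PEEP) = 445.0 / (18 − 4) = 445.0/14.0 = 31.786 mL/cmH2O.
τ = R × C = 17.144 × 0.03179 L/cmH2O = 0.545 s.
Fraction remaining at end-expiration = e^(−Te/τ) = e^(−0.80/0.545) = 0.2304 → 23.04%.

23.0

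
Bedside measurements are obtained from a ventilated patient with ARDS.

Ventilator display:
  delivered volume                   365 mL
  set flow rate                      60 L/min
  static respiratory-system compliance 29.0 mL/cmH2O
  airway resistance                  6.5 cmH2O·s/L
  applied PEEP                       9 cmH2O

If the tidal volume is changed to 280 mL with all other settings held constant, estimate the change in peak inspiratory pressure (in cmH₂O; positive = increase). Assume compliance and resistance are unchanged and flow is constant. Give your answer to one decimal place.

-2.9

PIP = Vt/C + R·V̇ + PEEP (constant-flow equation of motion).
Only the elastic term changes: ΔPIP = ΔVt / C = (280 − 365) / 29.0 = -2.931 cmH2O.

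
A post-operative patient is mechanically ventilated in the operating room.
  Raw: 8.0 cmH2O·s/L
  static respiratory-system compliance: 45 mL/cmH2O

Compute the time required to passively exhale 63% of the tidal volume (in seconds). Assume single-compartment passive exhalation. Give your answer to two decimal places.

τ = R × C = 8.0 × 45 mL/cmH2O = 8.0 × 0.045 L/cmH2O = 0.36 s.
Exhaled fraction f = 1 − e^(−t/τ) → t = −τ·ln(1 − f) = −0.36·ln(0.37) = 0.3579 s.

0.36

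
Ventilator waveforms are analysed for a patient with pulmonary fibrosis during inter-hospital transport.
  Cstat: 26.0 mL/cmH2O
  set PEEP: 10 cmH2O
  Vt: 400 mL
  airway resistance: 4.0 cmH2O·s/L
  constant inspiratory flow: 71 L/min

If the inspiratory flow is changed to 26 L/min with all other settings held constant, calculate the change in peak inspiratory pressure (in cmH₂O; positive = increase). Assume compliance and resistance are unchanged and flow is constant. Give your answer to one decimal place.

-3.0

Flow: 71 L/min ÷ 60 = 1.1833 L/s.
New flow: 26 L/min ÷ 60 = 0.4333 L/s.
PIP = Vt/C + R·V̇ + PEEP (constant-flow equation of motion).
Only the resistive term changes: ΔPIP = R × ΔV̇ = 4.0 × (0.4333 − 1.1833) = 4.0 × -0.75 = -3.0 cmH2O.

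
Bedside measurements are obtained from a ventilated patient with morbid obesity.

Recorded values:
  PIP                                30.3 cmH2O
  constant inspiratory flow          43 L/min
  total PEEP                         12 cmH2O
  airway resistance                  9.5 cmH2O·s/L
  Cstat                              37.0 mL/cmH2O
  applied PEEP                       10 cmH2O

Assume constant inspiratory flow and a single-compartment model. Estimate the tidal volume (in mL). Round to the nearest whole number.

Flow: 43 L/min ÷ 60 = 0.7167 L/s.
Total PEEP = 12 cmH2O (set 10 + intrinsic 2); this is the baseline alveolar pressure.
Equation of motion (constant flow): PIP = Vt/C + R·V̇ + PEEP.
Vt/C = PIP − R·V̇ − PEEP = 30.3 − 6.809 − 12 = 11.491 cmH2O.
Vt = C × 11.491 = 37.0 × 11.491 = 425.17 mL.

425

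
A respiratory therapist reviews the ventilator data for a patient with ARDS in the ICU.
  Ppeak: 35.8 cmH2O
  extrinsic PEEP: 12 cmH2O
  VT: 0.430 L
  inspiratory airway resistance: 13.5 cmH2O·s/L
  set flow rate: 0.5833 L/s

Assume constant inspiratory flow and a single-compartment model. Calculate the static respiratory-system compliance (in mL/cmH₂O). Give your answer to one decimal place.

27.0

Equation of motion (constant flow): PIP = Vt/C + R·V̇ + PEEP.
Vt/C = PIP − R·V̇ − PEEP = 35.8 − 13.5×0.5833 − 12 = 35.8 − 7.875 − 12 = 15.925 cmH2O.
C = Vt / 15.925 = 430 / 15.925 = 27.002 mL/cmH2O.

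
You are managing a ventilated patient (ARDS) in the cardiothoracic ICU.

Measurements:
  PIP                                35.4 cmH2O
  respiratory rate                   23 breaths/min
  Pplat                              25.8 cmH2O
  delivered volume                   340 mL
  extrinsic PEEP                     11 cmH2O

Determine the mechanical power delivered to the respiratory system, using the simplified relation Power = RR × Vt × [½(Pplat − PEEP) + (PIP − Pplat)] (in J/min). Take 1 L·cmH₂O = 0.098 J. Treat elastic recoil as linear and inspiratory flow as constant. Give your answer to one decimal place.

Per-breath work = Vt × [½(Pplat−PEEP) + (PIP−Pplat)] = 0.340 × [0.5×14.8 + 9.6] = 0.340 × 17.0 = 5.78 L·cmH2O.
Power = 23 × 5.78 = 132.94 L·cmH2O/min.
× 0.098 J/(L·cmH2O) → 13.028 J/min.

13.0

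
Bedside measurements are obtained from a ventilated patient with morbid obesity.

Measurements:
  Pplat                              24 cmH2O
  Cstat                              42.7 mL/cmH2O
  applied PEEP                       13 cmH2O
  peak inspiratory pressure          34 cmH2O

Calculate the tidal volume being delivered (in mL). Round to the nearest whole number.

Vt = Cstat × (Pplat − PEEP) = 42.7 × (24 − 13) = 42.7 × 11.0 = 469.7 mL.

470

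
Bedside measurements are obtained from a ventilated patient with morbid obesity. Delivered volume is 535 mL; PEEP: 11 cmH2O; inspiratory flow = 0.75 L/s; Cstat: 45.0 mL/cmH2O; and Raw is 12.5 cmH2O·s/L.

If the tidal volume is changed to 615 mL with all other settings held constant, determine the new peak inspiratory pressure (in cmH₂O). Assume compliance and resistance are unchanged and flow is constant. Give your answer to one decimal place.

34.0

PIP = Vt/C + R·V̇ + PEEP (constant-flow equation of motion).
Only the elastic term changes: ΔPIP = ΔVt / C = (615 − 535) / 45.0 = 1.778 cmH2O.
Original PIP = 535/45.0 + 12.5×0.75 + 11 = 32.264 cmH2O; new PIP = 32.264 + (1.778) = 34.042 cmH2O.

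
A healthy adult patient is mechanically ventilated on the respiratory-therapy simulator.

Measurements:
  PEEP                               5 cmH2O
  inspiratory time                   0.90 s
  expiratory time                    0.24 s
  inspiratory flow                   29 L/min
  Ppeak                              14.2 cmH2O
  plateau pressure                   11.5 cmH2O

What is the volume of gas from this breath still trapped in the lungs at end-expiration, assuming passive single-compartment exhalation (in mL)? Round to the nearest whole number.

229

Flow: 29 L/min ÷ 60 = 0.4833 L/s.
Vt = flow × Ti = 0.4833 L/s × 0.90 s × 1000 mL/L = 434.97 mL.
R = (PIP − Pplat)/V̇ = (14.2 − 11.5) / 0.4833 = 2.7/0.4833 = 5.587 cmH2O·s/L.
C = Vt/(Pplat − PEEP) = 434.97 / (11.5 − 5) = 434.97/6.5 = 66.918 mL/cmH2O.
τ = R × C = 5.587 × 0.06692 L/cmH2O = 0.3739 s.
Fraction remaining = e^(−Te/τ) = e^(−0.24/0.3739) = 0.5263.
Trapped volume = 434.97 × 0.5263 = 228.92 mL.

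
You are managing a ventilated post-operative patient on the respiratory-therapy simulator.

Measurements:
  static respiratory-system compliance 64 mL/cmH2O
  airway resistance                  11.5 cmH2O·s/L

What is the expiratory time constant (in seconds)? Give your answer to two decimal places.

τ = R × C = 11.5 × 64 mL/cmH2O = 11.5 × 0.064 L/cmH2O = 0.736 s.

0.74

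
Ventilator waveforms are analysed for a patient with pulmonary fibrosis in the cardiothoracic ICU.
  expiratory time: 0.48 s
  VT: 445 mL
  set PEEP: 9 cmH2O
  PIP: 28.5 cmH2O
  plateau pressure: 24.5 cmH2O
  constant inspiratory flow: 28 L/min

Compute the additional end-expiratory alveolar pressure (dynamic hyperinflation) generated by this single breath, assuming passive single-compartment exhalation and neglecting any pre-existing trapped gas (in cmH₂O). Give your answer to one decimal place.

2.2

Flow: 28 L/min ÷ 60 = 0.4667 L/s.
R = (PIP − Pplat)/V̇ = (28.5 − 24.5) / 0.4667 = 4.0/0.4667 = 8.571 cmH2O·s/L.
C = Vt/(Pplat − PEEP) = 445.0 / (24.5 − 9) = 445.0/15.5 = 28.71 mL/cmH2O.
τ = R × C = 8.571 × 0.02871 L/cmH2O = 0.2461 s.
Fraction remaining = e^(−Te/τ) = e^(−0.48/0.2461) = 0.1422; trapped volume = 445.0 × 0.1422 = 63.279 mL.
Additional alveolar pressure from trapping ≈ V_trapped / C = 63.279 / 28.71 = 2.204 cmH2O.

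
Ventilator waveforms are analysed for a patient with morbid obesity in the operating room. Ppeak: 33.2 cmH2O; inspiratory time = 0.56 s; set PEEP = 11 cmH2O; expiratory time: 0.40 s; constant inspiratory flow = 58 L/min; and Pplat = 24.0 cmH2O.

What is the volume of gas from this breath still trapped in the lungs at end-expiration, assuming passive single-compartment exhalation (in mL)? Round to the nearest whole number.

197

Flow: 58 L/min ÷ 60 = 0.9667 L/s.
Vt = flow × Ti = 0.9667 L/s × 0.56 s × 1000 mL/L = 541.35 mL.
R = (PIP − Pplat)/V̇ = (33.2 − 24.0) / 0.9667 = 9.2/0.9667 = 9.517 cmH2O·s/L.
C = Vt/(Pplat − PEEP) = 541.35 / (24.0 − 11) = 541.35/13.0 = 41.642 mL/cmH2O.
τ = R × C = 9.517 × 0.04164 L/cmH2O = 0.3963 s.
Fraction remaining = e^(−Te/τ) = e^(−0.40/0.3963) = 0.3645.
Trapped volume = 541.35 × 0.3645 = 197.32 mL.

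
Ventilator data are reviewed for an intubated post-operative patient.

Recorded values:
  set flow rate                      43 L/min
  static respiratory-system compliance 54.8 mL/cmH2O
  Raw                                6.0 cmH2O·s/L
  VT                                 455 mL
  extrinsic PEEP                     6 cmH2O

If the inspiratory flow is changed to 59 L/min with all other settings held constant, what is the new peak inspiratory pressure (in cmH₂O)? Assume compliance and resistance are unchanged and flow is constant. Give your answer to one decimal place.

20.2

Flow: 43 L/min ÷ 60 = 0.7167 L/s.
New flow: 59 L/min ÷ 60 = 0.9833 L/s.
PIP = Vt/C + R·V̇ + PEEP (constant-flow equation of motion).
Only the resistive term changes: ΔPIP = R × ΔV̇ = 6.0 × (0.9833 − 0.7167) = 6.0 × 0.2666 = 1.6 cmH2O.
Original PIP = 455/54.8 + 6.0×0.7167 + 6 = 18.603 cmH2O; new PIP = 18.603 + (1.6) = 20.203 cmH2O.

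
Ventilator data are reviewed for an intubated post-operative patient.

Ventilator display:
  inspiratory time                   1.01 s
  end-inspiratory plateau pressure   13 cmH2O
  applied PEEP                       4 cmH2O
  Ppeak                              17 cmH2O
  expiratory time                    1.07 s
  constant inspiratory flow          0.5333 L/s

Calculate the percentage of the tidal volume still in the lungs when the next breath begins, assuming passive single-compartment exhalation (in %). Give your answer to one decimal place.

9.2

Vt = flow × Ti = 0.5333 L/s × 1.01 s × 1000 mL/L = 538.63 mL.
R = (PIP − Pplat)/V̇ = (17 − 13) / 0.5333 = 4.0/0.5333 = 7.5 cmH2O·s/L.
C = Vt/(Pplat − PEEP) = 538.63 / (13 − 4) = 538.63/9.0 = 59.848 mL/cmH2O.
τ = R × C = 7.5 × 0.05985 L/cmH2O = 0.4489 s.
Fraction remaining at end-expiration = e^(−Te/τ) = e^(−1.07/0.4489) = 0.09222 → 9.222%.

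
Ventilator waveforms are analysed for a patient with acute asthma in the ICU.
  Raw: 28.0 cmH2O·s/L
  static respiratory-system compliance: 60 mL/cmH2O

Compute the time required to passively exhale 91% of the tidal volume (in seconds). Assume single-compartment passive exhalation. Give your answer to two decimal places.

τ = R × C = 28.0 × 60 mL/cmH2O = 28.0 × 0.060 L/cmH2O = 1.68 s.
Exhaled fraction f = 1 − e^(−t/τ) → t = −τ·ln(1 − f) = −1.68·ln(0.09) = 4.045 s.

4.05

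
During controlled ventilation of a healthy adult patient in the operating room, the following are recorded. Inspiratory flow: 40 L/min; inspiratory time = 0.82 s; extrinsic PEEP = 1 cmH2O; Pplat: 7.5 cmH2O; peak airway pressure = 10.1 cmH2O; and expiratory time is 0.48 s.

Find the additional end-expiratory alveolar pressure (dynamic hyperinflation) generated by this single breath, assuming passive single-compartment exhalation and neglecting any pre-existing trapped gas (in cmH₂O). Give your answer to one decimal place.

1.5

Flow: 40 L/min ÷ 60 = 0.6667 L/s.
Vt = flow × Ti = 0.6667 L/s × 0.82 s × 1000 mL/L = 546.69 mL.
R = (PIP − Pplat)/V̇ = (10.1 − 7.5) / 0.6667 = 2.6/0.6667 = 3.9 cmH2O·s/L.
C = Vt/(Pplat − PEEP) = 546.69 / (7.5 − 1) = 546.69/6.5 = 84.106 mL/cmH2O.
τ = R × C = 3.9 × 0.08411 L/cmH2O = 0.328 s.
Fraction remaining = e^(−Te/τ) = e^(−0.48/0.328) = 0.2314; trapped volume = 546.69 × 0.2314 = 126.5 mL.
Additional alveolar pressure from trapping ≈ V_trapped / C = 126.5 / 84.106 = 1.504 cmH2O.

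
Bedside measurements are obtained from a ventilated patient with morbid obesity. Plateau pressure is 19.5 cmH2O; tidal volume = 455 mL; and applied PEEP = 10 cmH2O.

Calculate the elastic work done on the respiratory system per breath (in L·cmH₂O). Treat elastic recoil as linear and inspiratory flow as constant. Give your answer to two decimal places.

2.16

Elastic work ≈ ½ × (Pplat − PEEP) × Vt = 0.5 × (19.5 − 10) × 0.455 L = 0.5 × 9.5 × 0.455 = 2.161 L·cmH2O.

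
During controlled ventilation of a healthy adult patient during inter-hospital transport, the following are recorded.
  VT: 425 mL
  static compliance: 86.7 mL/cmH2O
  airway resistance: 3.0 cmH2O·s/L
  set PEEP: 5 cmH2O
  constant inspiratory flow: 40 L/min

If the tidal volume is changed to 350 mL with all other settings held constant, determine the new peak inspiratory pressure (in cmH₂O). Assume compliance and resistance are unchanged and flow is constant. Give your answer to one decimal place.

11.0

Flow: 40 L/min ÷ 60 = 0.6667 L/s.
PIP = Vt/C + R·V̇ + PEEP (constant-flow equation of motion).
Only the elastic term changes: ΔPIP = ΔVt / C = (350 − 425) / 86.7 = -0.8651 cmH2O.
Original PIP = 425/86.7 + 3.0×0.6667 + 5 = 11.902 cmH2O; new PIP = 11.902 + (-0.8651) = 11.037 cmH2O.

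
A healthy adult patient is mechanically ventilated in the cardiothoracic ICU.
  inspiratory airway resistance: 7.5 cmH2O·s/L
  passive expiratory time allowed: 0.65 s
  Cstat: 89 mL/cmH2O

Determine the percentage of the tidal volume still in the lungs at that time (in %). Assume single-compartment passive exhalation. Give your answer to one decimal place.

τ = R × C = 7.5 × 89 mL/cmH2O = 7.5 × 0.089 L/cmH2O = 0.6675 s.
Passive exhalation: V(t)/V₀ = e^(−t/τ) = e^(−0.65/0.6675) = 0.3777.
Fraction remaining = 0.3777 → 37.77%.

37.8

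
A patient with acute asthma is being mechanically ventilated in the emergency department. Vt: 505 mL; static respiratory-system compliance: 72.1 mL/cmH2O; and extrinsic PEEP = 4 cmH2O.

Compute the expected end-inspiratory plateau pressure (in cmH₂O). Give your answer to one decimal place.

11.0

Pplat = PEEP + Vt / Cstat = 4 + 505 / 72.1 = 4 + 7.004 = 11.004 cmH2O.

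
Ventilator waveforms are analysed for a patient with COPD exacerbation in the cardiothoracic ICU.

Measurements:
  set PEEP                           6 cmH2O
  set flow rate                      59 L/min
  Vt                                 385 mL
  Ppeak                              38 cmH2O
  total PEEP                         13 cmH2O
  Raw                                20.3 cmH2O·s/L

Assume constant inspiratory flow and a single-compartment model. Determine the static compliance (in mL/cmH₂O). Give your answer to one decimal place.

76.4

Flow: 59 L/min ÷ 60 = 0.9833 L/s.
Total PEEP = 13 cmH2O (set 6 + intrinsic 7); this is the baseline alveolar pressure.
Equation of motion (constant flow): PIP = Vt/C + R·V̇ + PEEP.
Vt/C = PIP − R·V̇ − PEEP = 38 − 20.3×0.9833 − 13 = 38 − 19.961 − 13 = 5.039 cmH2O.
C = Vt / 5.039 = 385 / 5.039 = 76.404 mL/cmH2O.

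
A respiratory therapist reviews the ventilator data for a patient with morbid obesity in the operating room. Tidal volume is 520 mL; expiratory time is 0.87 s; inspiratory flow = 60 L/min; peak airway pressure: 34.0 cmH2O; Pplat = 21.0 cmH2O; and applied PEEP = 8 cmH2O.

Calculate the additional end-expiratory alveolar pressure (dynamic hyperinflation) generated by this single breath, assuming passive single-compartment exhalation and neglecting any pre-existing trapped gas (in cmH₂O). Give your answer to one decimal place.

Flow: 60 L/min ÷ 60 = 1 L/s.
R = (PIP − Pplat)/V̇ = (34.0 − 21.0) / 1 = 13.0/1 = 13.0 cmH2O·s/L.
C = Vt/(Pplat − PEEP) = 520.0 / (21.0 − 8) = 520.0/13.0 = 40.0 mL/cmH2O.
τ = R × C = 13.0 × 0.04 L/cmH2O = 0.52 s.
Fraction remaining = e^(−Te/τ) = e^(−0.87/0.52) = 0.1877; trapped volume = 520.0 × 0.1877 = 97.604 mL.
Additional alveolar pressure from trapping ≈ V_trapped / C = 97.604 / 40.0 = 2.44 cmH2O.

2.4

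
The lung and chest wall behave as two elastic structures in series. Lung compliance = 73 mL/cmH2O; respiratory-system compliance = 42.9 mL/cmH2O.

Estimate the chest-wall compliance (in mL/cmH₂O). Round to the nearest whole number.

1/Ccw = 1/Crs − 1/CL.
1/Ccw = 1/42.9 − 1/73 = 0.009611.
Ccw = 104.05 mL/cmH2O.

104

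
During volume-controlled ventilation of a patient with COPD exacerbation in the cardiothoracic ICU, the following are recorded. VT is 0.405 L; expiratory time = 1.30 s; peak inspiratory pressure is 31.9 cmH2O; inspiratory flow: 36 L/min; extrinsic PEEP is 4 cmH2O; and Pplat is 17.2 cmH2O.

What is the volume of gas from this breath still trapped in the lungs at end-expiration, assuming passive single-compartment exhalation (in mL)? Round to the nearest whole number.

72

Flow: 36 L/min ÷ 60 = 0.6 L/s.
R = (PIP − Pplat)/V̇ = (31.9 − 17.2) / 0.6 = 14.7/0.6 = 24.5 cmH2O·s/L.
C = Vt/(Pplat − PEEP) = 405.0 / (17.2 − 4) = 405.0/13.2 = 30.682 mL/cmH2O.
τ = R × C = 24.5 × 0.03068 L/cmH2O = 0.7517 s.
Fraction remaining = e^(−Te/τ) = e^(−1.30/0.7517) = 0.1774.
Trapped volume = 405.0 × 0.1774 = 71.847 mL.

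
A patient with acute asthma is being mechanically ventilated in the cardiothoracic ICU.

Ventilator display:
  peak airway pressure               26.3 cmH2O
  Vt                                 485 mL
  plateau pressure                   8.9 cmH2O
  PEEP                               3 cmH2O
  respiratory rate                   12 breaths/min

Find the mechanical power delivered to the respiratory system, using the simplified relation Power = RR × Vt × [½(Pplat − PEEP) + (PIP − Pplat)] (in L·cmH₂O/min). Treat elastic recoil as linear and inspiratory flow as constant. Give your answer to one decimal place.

Per-breath work = Vt × [½(Pplat−PEEP) + (PIP−Pplat)] = 0.485 × [0.5×5.9 + 17.4] = 0.485 × 20.35 = 9.87 L·cmH2O.
Power = 12 × 9.87 = 118.44 L·cmH2O/min.

118.4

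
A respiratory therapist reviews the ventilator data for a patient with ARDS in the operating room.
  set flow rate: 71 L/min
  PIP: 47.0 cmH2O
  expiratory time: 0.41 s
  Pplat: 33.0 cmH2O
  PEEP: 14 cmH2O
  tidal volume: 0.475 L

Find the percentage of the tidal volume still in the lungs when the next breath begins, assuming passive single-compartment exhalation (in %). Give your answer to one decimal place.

25.0

Flow: 71 L/min ÷ 60 = 1.1833 L/s.
R = (PIP − Pplat)/V̇ = (47.0 − 33.0) / 1.1833 = 14.0/1.1833 = 11.831 cmH2O·s/L.
C = Vt/(Pplat − PEEP) = 475.0 / (33.0 − 14) = 475.0/19.0 = 25.0 mL/cmH2O.
τ = R × C = 11.831 × 0.025 L/cmH2O = 0.2958 s.
Fraction remaining at end-expiration = e^(−Te/τ) = e^(−0.41/0.2958) = 0.2501 → 25.01%.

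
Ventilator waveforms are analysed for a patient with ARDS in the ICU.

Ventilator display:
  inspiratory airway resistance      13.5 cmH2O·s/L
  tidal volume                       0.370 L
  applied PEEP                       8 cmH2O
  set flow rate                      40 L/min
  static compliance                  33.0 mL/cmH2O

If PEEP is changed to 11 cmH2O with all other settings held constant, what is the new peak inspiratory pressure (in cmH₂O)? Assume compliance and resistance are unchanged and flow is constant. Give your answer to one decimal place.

31.2

Flow: 40 L/min ÷ 60 = 0.6667 L/s.
PIP = Vt/C + R·V̇ + PEEP (constant-flow equation of motion).
Only the baseline term changes: ΔPIP = ΔPEEP = 11 − 8 = 3.0 cmH2O.
Original PIP = 370/33.0 + 13.5×0.6667 + 8 = 28.213 cmH2O; new PIP = 28.213 + (3.0) = 31.213 cmH2O.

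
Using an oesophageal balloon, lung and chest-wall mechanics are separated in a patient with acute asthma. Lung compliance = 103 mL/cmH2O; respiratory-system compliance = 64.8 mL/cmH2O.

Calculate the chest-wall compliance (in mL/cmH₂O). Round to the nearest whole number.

1/Ccw = 1/Crs − 1/CL.
1/Ccw = 1/64.8 − 1/103 = 0.005723.
Ccw = 174.73 mL/cmH2O.

175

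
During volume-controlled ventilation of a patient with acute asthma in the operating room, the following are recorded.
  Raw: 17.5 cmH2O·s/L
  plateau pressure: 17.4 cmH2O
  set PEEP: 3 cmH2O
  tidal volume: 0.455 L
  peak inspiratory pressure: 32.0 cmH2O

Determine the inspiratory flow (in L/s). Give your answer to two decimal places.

flow = (PIP − Pplat) / Raw = 14.6 / 17.5 = 0.8343 L/s.

0.83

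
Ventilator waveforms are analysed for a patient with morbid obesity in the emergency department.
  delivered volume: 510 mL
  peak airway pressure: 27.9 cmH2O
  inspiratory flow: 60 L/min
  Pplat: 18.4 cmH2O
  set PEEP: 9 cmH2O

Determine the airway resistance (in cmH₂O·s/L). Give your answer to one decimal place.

Flow: 60 L/min ÷ 60 = 1 L/s.
Raw = (PIP − Pplat) / flow = (27.9 − 18.4) / 1 = 9.5 / 1 = 9.5 cmH2O·s/L.

9.5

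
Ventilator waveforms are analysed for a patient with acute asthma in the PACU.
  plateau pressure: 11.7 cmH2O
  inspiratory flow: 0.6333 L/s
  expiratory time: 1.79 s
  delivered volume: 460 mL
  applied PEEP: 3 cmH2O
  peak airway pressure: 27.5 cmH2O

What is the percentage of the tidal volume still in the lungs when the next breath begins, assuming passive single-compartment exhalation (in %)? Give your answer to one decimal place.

25.7

R = (PIP − Pplat)/V̇ = (27.5 − 11.7) / 0.6333 = 15.8/0.6333 = 24.949 cmH2O·s/L.
C = Vt/(Pplat − PEEP) = 460.0 / (11.7 − 3) = 460.0/8.7 = 52.874 mL/cmH2O.
τ = R × C = 24.949 × 0.05287 L/cmH2O = 1.319 s.
Fraction remaining at end-expiration = e^(−Te/τ) = e^(−1.79/1.319) = 0.2574 → 25.74%.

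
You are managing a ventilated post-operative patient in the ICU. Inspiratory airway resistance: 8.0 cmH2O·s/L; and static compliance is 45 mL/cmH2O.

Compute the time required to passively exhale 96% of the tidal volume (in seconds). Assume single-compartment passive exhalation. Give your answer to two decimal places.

1.16

τ = R × C = 8.0 × 45 mL/cmH2O = 8.0 × 0.045 L/cmH2O = 0.36 s.
Exhaled fraction f = 1 − e^(−t/τ) → t = −τ·ln(1 − f) = −0.36·ln(0.04) = 1.159 s.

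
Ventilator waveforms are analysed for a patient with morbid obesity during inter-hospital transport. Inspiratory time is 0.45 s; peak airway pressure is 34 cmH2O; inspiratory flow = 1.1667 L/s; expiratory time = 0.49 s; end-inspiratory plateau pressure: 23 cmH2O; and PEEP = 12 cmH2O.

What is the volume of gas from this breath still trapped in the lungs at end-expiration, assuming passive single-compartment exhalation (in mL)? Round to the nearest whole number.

177

Vt = flow × Ti = 1.1667 L/s × 0.45 s × 1000 mL/L = 525.02 mL.
R = (PIP − Pplat)/V̇ = (34 − 23) / 1.1667 = 11.0/1.1667 = 9.428 cmH2O·s/L.
C = Vt/(Pplat − PEEP) = 525.02 / (23 − 12) = 525.02/11.0 = 47.729 mL/cmH2O.
τ = R × C = 9.428 × 0.04773 L/cmH2O = 0.45 s.
Fraction remaining = e^(−Te/τ) = e^(−0.49/0.45) = 0.3366.
Trapped volume = 525.02 × 0.3366 = 176.72 mL.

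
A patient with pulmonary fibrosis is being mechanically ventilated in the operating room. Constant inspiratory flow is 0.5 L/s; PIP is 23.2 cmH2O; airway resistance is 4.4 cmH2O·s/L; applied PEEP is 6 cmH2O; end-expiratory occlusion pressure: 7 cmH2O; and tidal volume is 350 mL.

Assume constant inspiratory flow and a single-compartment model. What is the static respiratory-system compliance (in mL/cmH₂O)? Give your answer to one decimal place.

25.0

Total PEEP = 7 cmH2O (set 6 + intrinsic 1); this is the baseline alveolar pressure.
Equation of motion (constant flow): PIP = Vt/C + R·V̇ + PEEP.
Vt/C = PIP − R·V̇ − PEEP = 23.2 − 4.4×0.5 − 7 = 23.2 − 2.2 − 7 = 14.0 cmH2O.
C = Vt / 14.0 = 350 / 14.0 = 25.0 mL/cmH2O.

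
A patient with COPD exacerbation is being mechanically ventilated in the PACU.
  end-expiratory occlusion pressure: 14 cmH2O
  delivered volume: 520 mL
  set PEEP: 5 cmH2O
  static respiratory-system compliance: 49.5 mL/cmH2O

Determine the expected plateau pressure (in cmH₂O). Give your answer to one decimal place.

24.5

End-expiratory occlusion gives total PEEP = 14 cmH2O (intrinsic PEEP = 14 − 5 = 9). Use total PEEP for the elastic gradient.
Pplat = PEEPtotal + Vt / Cstat = 14 + 520 / 49.5 = 14 + 10.505 = 24.505 cmH2O.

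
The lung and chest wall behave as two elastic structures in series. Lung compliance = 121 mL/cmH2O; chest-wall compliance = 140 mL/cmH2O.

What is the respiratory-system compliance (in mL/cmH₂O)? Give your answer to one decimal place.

64.9

Lung and chest wall are elastances in series: 1/Crs = 1/CL + 1/Ccw.
1/Crs = 1/121 + 1/140 = 0.01541.
Crs = 64.893 mL/cmH2O.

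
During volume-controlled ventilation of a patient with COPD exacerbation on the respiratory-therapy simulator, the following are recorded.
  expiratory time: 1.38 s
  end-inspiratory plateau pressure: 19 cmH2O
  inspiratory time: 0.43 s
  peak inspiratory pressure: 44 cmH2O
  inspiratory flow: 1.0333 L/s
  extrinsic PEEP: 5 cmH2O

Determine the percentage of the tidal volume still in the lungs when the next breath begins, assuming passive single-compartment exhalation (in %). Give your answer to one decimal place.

16.6

Vt = flow × Ti = 1.0333 L/s × 0.43 s × 1000 mL/L = 444.32 mL.
R = (PIP − Pplat)/V̇ = (44 − 19) / 1.0333 = 25.0/1.0333 = 24.194 cmH2O·s/L.
C = Vt/(Pplat − PEEP) = 444.32 / (19 − 5) = 444.32/14.0 = 31.737 mL/cmH2O.
τ = R × C = 24.194 × 0.03174 L/cmH2O = 0.7679 s.
Fraction remaining at end-expiration = e^(−Te/τ) = e^(−1.38/0.7679) = 0.1658 → 16.58%.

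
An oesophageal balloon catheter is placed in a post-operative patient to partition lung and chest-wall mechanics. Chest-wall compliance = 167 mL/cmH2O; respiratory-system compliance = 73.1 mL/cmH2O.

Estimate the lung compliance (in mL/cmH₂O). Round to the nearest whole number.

1/CL = 1/Crs − 1/Ccw.
1/CL = 1/73.1 − 1/167 = 0.007692.
CL = 130.01 mL/cmH2O.

130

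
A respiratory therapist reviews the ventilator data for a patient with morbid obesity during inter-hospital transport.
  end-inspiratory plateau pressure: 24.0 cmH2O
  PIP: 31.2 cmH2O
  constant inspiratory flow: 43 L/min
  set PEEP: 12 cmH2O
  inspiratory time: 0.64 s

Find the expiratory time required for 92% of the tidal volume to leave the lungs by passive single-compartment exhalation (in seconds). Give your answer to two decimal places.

0.97

Flow: 43 L/min ÷ 60 = 0.7167 L/s.
Vt = flow × Ti = 0.7167 L/s × 0.64 s × 1000 mL/L = 458.69 mL.
R = (PIP − Pplat)/V̇ = (31.2 − 24.0) / 0.7167 = 7.2/0.7167 = 10.046 cmH2O·s/L.
C = Vt/(Pplat − PEEP) = 458.69 / (24.0 − 12) = 458.69/12.0 = 38.224 mL/cmH2O.
τ = R × C = 10.046 × 0.03822 L/cmH2O = 0.384 s.
t = −τ·ln(1 − 0.92) = −0.384·ln(0.08) = 0.9699 s.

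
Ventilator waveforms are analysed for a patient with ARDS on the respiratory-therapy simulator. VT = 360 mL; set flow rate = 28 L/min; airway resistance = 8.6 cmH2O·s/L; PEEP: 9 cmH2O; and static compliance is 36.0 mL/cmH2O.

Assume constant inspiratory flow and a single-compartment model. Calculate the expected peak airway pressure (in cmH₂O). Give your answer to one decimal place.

23.0

Flow: 28 L/min ÷ 60 = 0.4667 L/s.
Equation of motion (constant flow): PIP = Vt/C + R·V̇ + PEEP.
PIP = 360/36.0 + 8.6×0.4667 + 9 = 10.0 + 4.014 + 9 = 23.014 cmH2O.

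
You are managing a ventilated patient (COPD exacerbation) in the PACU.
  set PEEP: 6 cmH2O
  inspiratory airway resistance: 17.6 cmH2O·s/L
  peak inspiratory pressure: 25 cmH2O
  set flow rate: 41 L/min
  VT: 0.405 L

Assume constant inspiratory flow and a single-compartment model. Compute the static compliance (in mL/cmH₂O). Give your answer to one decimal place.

58.1

Flow: 41 L/min ÷ 60 = 0.6833 L/s.
Equation of motion (constant flow): PIP = Vt/C + R·V̇ + PEEP.
Vt/C = PIP − R·V̇ − PEEP = 25 − 17.6×0.6833 − 6 = 25 − 12.026 − 6 = 6.974 cmH2O.
C = Vt / 6.974 = 405 / 6.974 = 58.073 mL/cmH2O.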